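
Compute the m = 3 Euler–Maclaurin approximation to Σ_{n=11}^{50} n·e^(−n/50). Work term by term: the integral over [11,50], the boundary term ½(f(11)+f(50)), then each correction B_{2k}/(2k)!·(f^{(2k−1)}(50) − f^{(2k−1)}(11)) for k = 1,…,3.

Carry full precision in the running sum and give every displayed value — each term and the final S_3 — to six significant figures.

S_3 ≈ 621.844

Integral: ∫_11^50 x·e^(−x/50) dx = 608.285.
Boundary: ½(f(11) + f(50)) = ½(8.82771 + 18.3940) = 13.6108.
So far: 621.896.
k=1: B_{2}/(2)! × [f^{(1)}(50) − f^{(1)}(11)] = 1/12 × (0.00000 − 0.625965) = -0.0521637.
Running total after k=1: 621.844.
k=2: B_{4}/(4)! × [f^{(3)}(50) − f^{(3)}(11)] = −1/720 × (0.000294304 − 0.000892401) = 8.30691e-07.
Running total after k=2: 621.844.
k=3: B_{6}/(6)! × [f^{(5)}(50) − f^{(5)}(11)] = 1/30240 × (2.35443e-07 − 6.13766e-07) = -1.25107e-11.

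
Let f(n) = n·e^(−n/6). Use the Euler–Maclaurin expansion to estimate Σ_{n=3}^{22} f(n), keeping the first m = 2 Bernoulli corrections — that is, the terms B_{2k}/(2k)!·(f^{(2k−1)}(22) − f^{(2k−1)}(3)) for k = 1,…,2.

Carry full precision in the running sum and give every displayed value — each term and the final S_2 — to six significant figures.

∫_3^22 x·e^(−x/6) dx evaluates to 28.4583.
½[f(3) + f(22)] = ½[1.81959 + 0.562354] = 1.19097.
Running total after boundary: 29.6493.
k=1: B_{2}/(2)! × [f^{(1)}(22) − f^{(1)}(3)] = 1/12 × (-0.0681641 − 0.303265) = -0.0309525.
After k=1: 29.6183.
k=2: B_{4}/(4)! × [f^{(3)}(22) − f^{(3)}(3)] = −1/720 × (-0.000473362 − 0.0421202) = 5.91577e-05.

S_2 ≈ 29.6184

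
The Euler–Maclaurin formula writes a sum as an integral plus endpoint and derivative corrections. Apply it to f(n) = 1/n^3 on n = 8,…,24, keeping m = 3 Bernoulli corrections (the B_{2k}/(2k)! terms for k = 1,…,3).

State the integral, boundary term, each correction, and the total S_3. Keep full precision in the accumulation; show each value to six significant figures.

S_3 ≈ 0.00801715

∫_8^24 1/x^3 dx evaluates to 0.00694444.
Boundary: ½(f(8) + f(24)) = ½(0.00195312 + 7.23380e-05) = 0.00101273.
Running total after boundary: 0.00795718.
k=1: B_{2}/(2)! × [f^{(1)}(24) − f^{(1)}(8)] = 1/12 × (-9.04225e-06 − (-0.000732422)) = 6.02816e-05.
Partial sum through k=1: 0.00801746.
k=2: B_{4}/(4)! × [f^{(3)}(24) − f^{(3)}(8)] = −1/720 × (-3.13967e-07 − (-0.000228882)) = -3.17455e-07.
Partial sum through k=2: 0.00801714.
k=3: B_{6}/(6)! × [f^{(5)}(24) − f^{(5)}(8)] = 1/30240 × (-2.28934e-08 − (-0.000150204)) = 4.96630e-09.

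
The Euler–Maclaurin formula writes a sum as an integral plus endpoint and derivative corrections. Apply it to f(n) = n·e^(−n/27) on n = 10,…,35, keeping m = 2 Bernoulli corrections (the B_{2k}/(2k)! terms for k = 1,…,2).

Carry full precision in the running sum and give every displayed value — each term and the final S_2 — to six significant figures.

∫_10^35 x·e^(−x/27) dx evaluates to 231.877.
Endpoint term: (f(10) + f(35))/2 = (6.90479 + 9.57401)/2 = 8.23940.
So far: 240.116.
k=1: B_{2}/(2)! × [f^{(1)}(35) − f^{(1)}(10)] = 1/12 × (-0.0810498 − 0.434746) = -0.0429830.
Partial sum through k=1: 240.073.
k=2: B_{4}/(4)! × [f^{(3)}(35) − f^{(3)}(10)] = −1/720 × (0.000639282 − 0.00249068) = 2.57138e-06.

S_2 ≈ 240.073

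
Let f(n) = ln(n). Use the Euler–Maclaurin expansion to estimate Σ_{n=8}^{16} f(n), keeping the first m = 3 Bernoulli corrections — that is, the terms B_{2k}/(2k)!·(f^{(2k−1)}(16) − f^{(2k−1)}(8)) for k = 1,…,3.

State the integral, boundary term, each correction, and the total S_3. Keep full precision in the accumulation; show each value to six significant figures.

S_3 ≈ 22.1467

∫_8^16 ln(x) dx evaluates to 19.7259.
Boundary: ½(f(8) + f(16)) = ½(2.07944 + 2.77259) = 2.42602.
So far: 22.1519.
Correction k=1: B_{2}/2! · (f^{(1)}(16) − f^{(1)}(8)) = 1/12 · (0.0625000 − 0.125000) = -0.00520833.
After k=1: 22.1467.
Correction k=2: B_{4}/4! · (f^{(3)}(16) − f^{(3)}(8)) = −1/720 · (0.000488281 − 0.00390625) = 4.74718e-06.
After k=2: 22.1467.
Correction k=3: B_{6}/6! · (f^{(5)}(16) − f^{(5)}(8)) = 1/30240 · (2.28882e-05 − 0.000732422) = -2.34634e-08.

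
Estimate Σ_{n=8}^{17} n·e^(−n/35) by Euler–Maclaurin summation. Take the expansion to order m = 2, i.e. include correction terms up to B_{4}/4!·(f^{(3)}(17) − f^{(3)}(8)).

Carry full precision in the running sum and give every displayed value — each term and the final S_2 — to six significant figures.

S_2 ≈ 86.1013

The integral term ∫_8^17 x·e^(−x/35) dx = 77.7138.
Endpoint term: (f(8) + f(17))/2 = (6.36536 + 10.4594)/2 = 8.41237.
Integral + boundary = 86.1261.
Order-1 term: 1/12 · (0.316418 − 0.613802) = -0.0247820.
Partial sum through k=1: 86.1013.
Order-2 term: −1/720 · (0.00126280 − 0.00180012) = 7.46267e-07.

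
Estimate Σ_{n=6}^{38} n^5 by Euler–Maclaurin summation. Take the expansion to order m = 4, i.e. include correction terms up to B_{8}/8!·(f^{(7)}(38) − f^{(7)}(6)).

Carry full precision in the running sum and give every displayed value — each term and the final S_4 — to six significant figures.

∫_6^38 x^5 dx evaluates to 5.01815e+08.
Endpoint term: (f(6) + f(38))/2 = (7776.00 + 7.92352e+07)/2 = 3.96215e+07.
Integral + boundary = 5.41436e+08.
Correction k=1: B_{2}/2! · (f^{(1)}(38) − f^{(1)}(6)) = 1/12 · (1.04257e+07 − 6480.00) = 868267.
After k=1: 5.42305e+08.
Correction k=2: B_{4}/4! · (f^{(3)}(38) − f^{(3)}(6)) = −1/720 · (86640.0 − 2160.00) = -117.333.
After k=2: 5.42305e+08.
Correction k=3: B_{6}/6! · (f^{(5)}(38) − f^{(5)}(6)) = 1/30240 · (120.000 − 120.000) = 0.00000.
After k=3: 5.42305e+08.
Correction k=4: B_{8}/8! · (f^{(7)}(38) − f^{(7)}(6)) = −1/1209600 · (0.00000 − 0.00000) = 0.00000.

S_4 ≈ 5.42305e+08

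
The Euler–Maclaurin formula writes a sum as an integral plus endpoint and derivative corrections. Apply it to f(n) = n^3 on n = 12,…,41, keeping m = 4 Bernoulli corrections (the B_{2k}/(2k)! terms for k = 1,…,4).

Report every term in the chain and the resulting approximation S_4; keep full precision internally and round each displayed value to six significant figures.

The integral term ∫_12^41 x^3 dx = 701256.
½[f(12) + f(41)] = ½[1728.00 + 68921.0] = 35324.5.
So far: 736581.
k=1: B_{2}/(2)! × [f^{(1)}(41) − f^{(1)}(12)] = 1/12 × (5043.00 − 432.000) = 384.250.
Partial sum through k=1: 736965.
k=2: B_{4}/(4)! × [f^{(3)}(41) − f^{(3)}(12)] = −1/720 × (6.00000 − 6.00000) = 0.00000.
Partial sum through k=2: 736965.
k=3: B_{6}/(6)! × [f^{(5)}(41) − f^{(5)}(12)] = 1/30240 × (0.00000 − 0.00000) = 0.00000.
Partial sum through k=3: 736965.
k=4: B_{8}/(8)! × [f^{(7)}(41) − f^{(7)}(12)] = −1/1209600 × (0.00000 − 0.00000) = 0.00000.

S_4 ≈ 736965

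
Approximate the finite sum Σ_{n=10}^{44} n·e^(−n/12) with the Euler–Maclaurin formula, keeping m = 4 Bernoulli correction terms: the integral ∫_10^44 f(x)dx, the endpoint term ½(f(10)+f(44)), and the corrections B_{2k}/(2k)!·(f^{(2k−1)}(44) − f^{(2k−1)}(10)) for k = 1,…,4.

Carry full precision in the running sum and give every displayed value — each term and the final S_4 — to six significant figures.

S_4 ≈ 100.280

∫_10^44 x·e^(−x/12) dx evaluates to 97.5566.
½[f(10) + f(44)] = ½[4.34598 + 1.12471] = 2.73534.
Running total after boundary: 100.292.
Correction k=1: B_{2}/2! · (f^{(1)}(44) − f^{(1)}(10)) = 1/12 · (-0.0681641 − 0.0724330) = -0.0117164.
Partial sum through k=1: 100.280.
Correction k=2: B_{4}/4! · (f^{(3)}(44) − f^{(3)}(10)) = −1/720 · (-0.000118340 − 0.00653909) = 9.24644e-06.
Partial sum through k=2: 100.280.
Correction k=3: B_{6}/6! · (f^{(5)}(44) − f^{(5)}(10)) = 1/30240 · (1.64362e-06 − 8.73276e-05) = -2.83347e-09.
Partial sum through k=3: 100.280.
Correction k=4: B_{8}/8! · (f^{(7)}(44) − f^{(7)}(10)) = −1/1209600 · (2.85350e-08 − 8.97534e-07) = 7.18419e-13.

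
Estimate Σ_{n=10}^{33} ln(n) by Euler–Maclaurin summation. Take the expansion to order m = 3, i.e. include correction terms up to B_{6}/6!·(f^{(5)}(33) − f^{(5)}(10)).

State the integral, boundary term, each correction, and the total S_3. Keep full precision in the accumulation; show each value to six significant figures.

∫_10^33 ln(x) dx evaluates to 69.3589.
Boundary: ½(f(10) + f(33)) = ½(2.30259 + 3.49651) = 2.89955.
Integral + boundary = 72.2584.
k=1: B_{2}/(2)! × [f^{(1)}(33) − f^{(1)}(10)] = 1/12 × (0.0303030 − 0.100000) = -0.00580808.
After k=1: 72.2526.
k=2: B_{4}/(4)! × [f^{(3)}(33) − f^{(3)}(10)] = −1/720 × (5.56529e-05 − 0.00200000) = 2.70048e-06.
After k=2: 72.2526.
k=3: B_{6}/(6)! × [f^{(5)}(33) − f^{(5)}(10)] = 1/30240 × (6.13256e-07 − 0.000240000) = -7.91623e-09.

S_3 ≈ 72.2526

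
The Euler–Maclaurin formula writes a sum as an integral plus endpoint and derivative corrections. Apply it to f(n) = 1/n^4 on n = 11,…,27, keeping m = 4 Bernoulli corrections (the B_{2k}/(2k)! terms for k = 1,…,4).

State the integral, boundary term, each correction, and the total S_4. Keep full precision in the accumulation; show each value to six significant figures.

Integral: ∫_11^27 1/x^4 dx = 0.000233503.
½[f(11) + f(27)] = ½[6.83013e-05 + 1.88168e-06] = 3.50915e-05.
Integral + boundary = 0.000268595.
Correction k=1: B_{2}/2! · (f^{(1)}(27) − f^{(1)}(11)) = 1/12 · (-2.78767e-07 − (-2.48369e-05)) = 2.04651e-06.
Running total after k=1: 0.000270641.
Correction k=2: B_{4}/4! · (f^{(3)}(27) − f^{(3)}(11)) = −1/720 · (-1.14719e-08 − (-6.15790e-06)) = -8.53670e-09.
Running total after k=2: 0.000270633.
Correction k=3: B_{6}/6! · (f^{(5)}(27) − f^{(5)}(11)) = 1/30240 · (-8.81242e-10 − (-2.84994e-06)) = 9.42148e-11.
Running total after k=3: 0.000270633.
Correction k=4: B_{8}/8! · (f^{(7)}(27) − f^{(7)}(11)) = −1/1209600 · (-1.08795e-10 − (-2.11979e-06)) = -1.75238e-12.

S_4 ≈ 0.000270633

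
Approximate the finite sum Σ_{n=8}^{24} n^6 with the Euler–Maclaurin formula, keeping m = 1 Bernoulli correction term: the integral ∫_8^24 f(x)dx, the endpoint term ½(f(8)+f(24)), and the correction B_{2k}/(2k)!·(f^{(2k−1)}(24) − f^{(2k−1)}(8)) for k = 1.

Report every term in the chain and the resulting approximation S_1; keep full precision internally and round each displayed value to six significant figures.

S_1 ≈ 7.54558e+08

The integral term ∫_8^24 x^6 dx = 6.54911e+08.
Boundary: ½(f(8) + f(24)) = ½(262144 + 1.91103e+08) = 9.56826e+07.
Running total after boundary: 7.50593e+08.
k=1: B_{2}/(2)! × [f^{(1)}(24) − f^{(1)}(8)] = 1/12 × (4.77757e+07 − 196608) = 3.96493e+06.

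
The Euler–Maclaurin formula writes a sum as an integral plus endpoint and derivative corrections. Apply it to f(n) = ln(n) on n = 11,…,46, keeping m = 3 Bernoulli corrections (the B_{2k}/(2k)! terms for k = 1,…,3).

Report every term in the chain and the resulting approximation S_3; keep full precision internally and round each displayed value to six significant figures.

The integral term ∫_11^46 ln(x) dx = 114.741.
Boundary: ½(f(11) + f(46)) = ½(2.39790 + 3.82864) = 3.11327.
So far: 117.854.
Order-1 term: 1/12 · (0.0217391 − 0.0909091) = -0.00576416.
After k=1: 117.848.
Order-2 term: −1/720 · (2.05474e-05 − 0.00150263) = 2.05845e-06.
After k=2: 117.848.
Order-3 term: 1/30240 · (1.16526e-07 − 0.000149021) = -4.92409e-09.

S_3 ≈ 117.848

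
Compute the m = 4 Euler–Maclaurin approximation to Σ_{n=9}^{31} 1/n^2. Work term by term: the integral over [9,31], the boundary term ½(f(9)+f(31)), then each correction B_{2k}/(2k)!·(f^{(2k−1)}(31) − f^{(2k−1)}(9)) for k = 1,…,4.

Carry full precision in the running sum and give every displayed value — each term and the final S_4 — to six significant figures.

S_4 ≈ 0.0857686

∫_9^31 1/x^2 dx evaluates to 0.0788530.
Endpoint term: (f(9) + f(31))/2 = (0.0123457 + 0.00104058)/2 = 0.00669313.
So far: 0.0855462.
Order-1 term: 1/12 · (-6.71344e-05 − (-0.00274348)) = 0.000223029.
Running total after k=1: 0.0857692.
Order-2 term: −1/720 · (-8.38306e-07 − (-0.000406442)) = -5.63339e-07.
Running total after k=2: 0.0857686.
Order-3 term: 1/30240 · (-2.61698e-08 − (-0.000150534)) = 4.97711e-09.
Running total after k=3: 0.0857686.
Order-4 term: −1/1209600 · (-1.52498e-09 − (-0.000104073)) = -8.60379e-11.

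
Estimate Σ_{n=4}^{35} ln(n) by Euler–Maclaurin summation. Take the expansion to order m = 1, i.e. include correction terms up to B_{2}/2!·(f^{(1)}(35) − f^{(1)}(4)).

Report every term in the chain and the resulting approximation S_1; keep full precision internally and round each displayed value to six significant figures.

S_1 ≈ 90.3444

Integral: ∫_4^35 ln(x) dx = 87.8920.
Boundary: ½(f(4) + f(35)) = ½(1.38629 + 3.55535) = 2.47082.
Integral + boundary = 90.3628.
k=1: B_{2}/(2)! × [f^{(1)}(35) − f^{(1)}(4)] = 1/12 × (0.0285714 − 0.250000) = -0.0184524.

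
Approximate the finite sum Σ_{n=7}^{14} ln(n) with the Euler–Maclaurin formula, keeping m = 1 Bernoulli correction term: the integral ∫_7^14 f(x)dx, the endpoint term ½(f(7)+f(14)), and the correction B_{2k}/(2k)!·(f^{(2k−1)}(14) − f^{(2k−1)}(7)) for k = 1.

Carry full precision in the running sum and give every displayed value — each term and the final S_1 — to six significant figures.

∫_7^14 ln(x) dx evaluates to 16.3254.
Endpoint term: (f(7) + f(14))/2 = (1.94591 + 2.63906)/2 = 2.29248.
Integral + boundary = 18.6179.
Order-1 term: 1/12 · (0.0714286 − 0.142857) = -0.00595238.

S_1 ≈ 18.6120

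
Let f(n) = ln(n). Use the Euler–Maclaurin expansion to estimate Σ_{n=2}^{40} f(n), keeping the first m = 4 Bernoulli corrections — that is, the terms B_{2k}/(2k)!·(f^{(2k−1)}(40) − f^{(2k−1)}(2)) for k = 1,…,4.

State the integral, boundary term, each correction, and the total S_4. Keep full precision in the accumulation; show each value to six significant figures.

S_4 ≈ 110.321

∫_2^40 ln(x) dx evaluates to 108.169.
Boundary: ½(f(2) + f(40)) = ½(0.693147 + 3.68888) = 2.19101.
Integral + boundary = 110.360.
Correction k=1: B_{2}/2! · (f^{(1)}(40) − f^{(1)}(2)) = 1/12 · (0.0250000 − 0.500000) = -0.0395833.
Running total after k=1: 110.320.
Correction k=2: B_{4}/4! · (f^{(3)}(40) − f^{(3)}(2)) = −1/720 · (3.12500e-05 − 0.250000) = 0.000347179.
Running total after k=2: 110.321.
Correction k=3: B_{6}/6! · (f^{(5)}(40) − f^{(5)}(2)) = 1/30240 · (2.34375e-07 − 0.750000) = -2.48016e-05.
Running total after k=3: 110.321.
Correction k=4: B_{8}/8! · (f^{(7)}(40) − f^{(7)}(2)) = −1/1209600 · (4.39453e-09 − 5.62500) = 4.65030e-06.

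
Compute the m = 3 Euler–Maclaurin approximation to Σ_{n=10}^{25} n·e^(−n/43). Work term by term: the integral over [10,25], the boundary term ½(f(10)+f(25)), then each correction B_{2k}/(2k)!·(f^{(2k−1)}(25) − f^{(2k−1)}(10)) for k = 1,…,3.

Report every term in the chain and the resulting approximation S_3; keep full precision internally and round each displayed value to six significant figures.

S_3 ≈ 182.176

Integral: ∫_10^25 x·e^(−x/43) dx = 171.256.
Endpoint term: (f(10) + f(25))/2 = (7.92504 + 13.9779)/2 = 10.9515.
Running total after boundary: 182.207.
Order-1 term: 1/12 · (0.234049 − 0.608200) = -0.0311793.
Running total after k=1: 182.176.
Order-2 term: −1/720 · (0.000731360 − 0.00118616) = 6.31665e-07.
Running total after k=2: 182.176.
Order-3 term: 1/30240 · (7.22628e-07 − 1.10513e-06) = -1.26488e-11.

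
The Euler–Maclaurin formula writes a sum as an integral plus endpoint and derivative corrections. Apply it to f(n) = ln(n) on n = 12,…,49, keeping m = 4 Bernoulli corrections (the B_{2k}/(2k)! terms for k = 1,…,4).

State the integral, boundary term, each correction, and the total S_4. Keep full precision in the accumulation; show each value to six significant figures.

S_4 ≈ 127.063

Integral: ∫_12^49 ln(x) dx = 123.880.
Endpoint term: (f(12) + f(49))/2 = (2.48491 + 3.89182)/2 = 3.18836.
Integral + boundary = 127.069.
Order-1 term: 1/12 · (0.0204082 − 0.0833333) = -0.00524376.
Running total after k=1: 127.063.
Order-2 term: −1/720 · (1.69997e-05 − 0.00115741) = 1.58390e-06.
Running total after k=2: 127.063.
Order-3 term: 1/30240 · (8.49632e-08 − 9.64506e-05) = -3.18669e-09.
Running total after k=3: 127.063.
Order-4 term: −1/1209600 · (1.06160e-09 − 2.00939e-05) = 1.66111e-11.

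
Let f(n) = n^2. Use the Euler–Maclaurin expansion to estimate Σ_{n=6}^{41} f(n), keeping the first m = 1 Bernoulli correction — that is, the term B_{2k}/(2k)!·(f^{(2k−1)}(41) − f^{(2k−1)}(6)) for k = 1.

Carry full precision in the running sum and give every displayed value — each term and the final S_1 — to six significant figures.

S_1 ≈ 23766.0

∫_6^41 x^2 dx evaluates to 22901.7.
½[f(6) + f(41)] = ½[36.0000 + 1681.00] = 858.500.
So far: 23760.2.
Correction k=1: B_{2}/2! · (f^{(1)}(41) − f^{(1)}(6)) = 1/12 · (82.0000 − 12.0000) = 5.83333.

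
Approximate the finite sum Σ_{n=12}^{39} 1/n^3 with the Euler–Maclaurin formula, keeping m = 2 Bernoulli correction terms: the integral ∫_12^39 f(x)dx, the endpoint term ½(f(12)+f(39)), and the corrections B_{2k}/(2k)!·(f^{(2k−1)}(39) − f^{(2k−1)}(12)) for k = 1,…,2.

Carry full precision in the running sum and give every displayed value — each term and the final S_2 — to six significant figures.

∫_12^39 1/x^3 dx evaluates to 0.00314349.
Boundary: ½(f(12) + f(39)) = ½(0.000578704 + 1.68580e-05) = 0.000297781.
Running total after boundary: 0.00344127.
k=1: B_{2}/(2)! × [f^{(1)}(39) − f^{(1)}(12)] = 1/12 × (-1.29677e-06 − (-0.000144676)) = 1.19483e-05.
Partial sum through k=1: 0.00345322.
k=2: B_{4}/(4)! × [f^{(3)}(39) − f^{(3)}(12)] = −1/720 × (-1.70515e-08 − (-2.00939e-05)) = -2.78845e-08.

S_2 ≈ 0.00345319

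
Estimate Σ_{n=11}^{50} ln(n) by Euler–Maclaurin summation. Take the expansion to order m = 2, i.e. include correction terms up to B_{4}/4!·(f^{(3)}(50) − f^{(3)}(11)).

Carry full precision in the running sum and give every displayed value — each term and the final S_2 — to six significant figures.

S_2 ≈ 133.373

Integral: ∫_11^50 ln(x) dx = 130.224.
Endpoint term: (f(11) + f(50))/2 = (2.39790 + 3.91202)/2 = 3.15496.
So far: 133.379.
Order-1 term: 1/12 · (0.0200000 − 0.0909091) = -0.00590909.
After k=1: 133.373.
Order-2 term: −1/720 · (1.60000e-05 − 0.00150263) = 2.06476e-06.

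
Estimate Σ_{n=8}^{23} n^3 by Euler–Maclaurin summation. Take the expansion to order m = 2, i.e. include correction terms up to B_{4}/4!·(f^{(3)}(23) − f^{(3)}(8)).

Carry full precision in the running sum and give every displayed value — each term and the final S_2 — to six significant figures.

∫_8^23 x^3 dx evaluates to 68936.2.
Boundary: ½(f(8) + f(23)) = ½(512.000 + 12167.0) = 6339.50.
So far: 75275.8.
Correction k=1: B_{2}/2! · (f^{(1)}(23) − f^{(1)}(8)) = 1/12 · (1587.00 − 192.000) = 116.250.
Running total after k=1: 75392.0.
Correction k=2: B_{4}/4! · (f^{(3)}(23) − f^{(3)}(8)) = −1/720 · (6.00000 − 6.00000) = 0.00000.

S_2 ≈ 75392.0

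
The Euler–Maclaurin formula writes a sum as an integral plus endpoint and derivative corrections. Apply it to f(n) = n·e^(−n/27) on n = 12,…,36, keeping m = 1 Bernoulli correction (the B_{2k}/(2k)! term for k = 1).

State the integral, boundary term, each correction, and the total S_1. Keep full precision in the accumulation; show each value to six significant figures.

Integral: ∫_12^36 x·e^(−x/27) dx = 226.784.
Boundary: ½(f(12) + f(36)) = ½(7.69416 + 9.48950) = 8.59183.
So far: 235.376.
k=1: B_{2}/(2)! × [f^{(1)}(36) − f^{(1)}(12)] = 1/12 × (-0.0878657 − 0.356211) = -0.0370064.

S_1 ≈ 235.339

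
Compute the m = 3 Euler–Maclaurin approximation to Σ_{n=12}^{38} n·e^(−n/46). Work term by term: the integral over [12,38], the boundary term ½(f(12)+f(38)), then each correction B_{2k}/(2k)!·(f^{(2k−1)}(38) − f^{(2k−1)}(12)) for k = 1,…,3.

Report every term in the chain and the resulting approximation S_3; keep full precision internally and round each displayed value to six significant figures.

S_3 ≈ 376.776

∫_12^38 x·e^(−x/46) dx evaluates to 363.877.
Boundary: ½(f(12) + f(38)) = ½(9.24458 + 16.6348) = 12.9397.
So far: 376.817.
k=1: B_{2}/(2)! × [f^{(1)}(38) − f^{(1)}(12)] = 1/12 × (0.0761320 − 0.569412) = -0.0411067.
Running total after k=1: 376.776.
k=2: B_{4}/(4)! × [f^{(3)}(38) − f^{(3)}(12)] = −1/720 × (0.000449740 − 0.000997247) = 7.60427e-07.
Running total after k=2: 376.776.
k=3: B_{6}/(6)! × [f^{(5)}(38) − f^{(5)}(12)] = 1/30240 × (4.08082e-07 − 8.15405e-07) = -1.34697e-11.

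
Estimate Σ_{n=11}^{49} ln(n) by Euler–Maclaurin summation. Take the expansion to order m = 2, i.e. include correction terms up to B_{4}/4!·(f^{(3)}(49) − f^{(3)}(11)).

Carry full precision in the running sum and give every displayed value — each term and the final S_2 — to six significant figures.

S_2 ≈ 129.461

Integral: ∫_11^49 ln(x) dx = 126.322.
Endpoint term: (f(11) + f(49))/2 = (2.39790 + 3.89182)/2 = 3.14486.
So far: 129.467.
Correction k=1: B_{2}/2! · (f^{(1)}(49) − f^{(1)}(11)) = 1/12 · (0.0204082 − 0.0909091) = -0.00587508.
Partial sum through k=1: 129.461.
Correction k=2: B_{4}/4! · (f^{(3)}(49) − f^{(3)}(11)) = −1/720 · (1.69997e-05 − 0.00150263) = 2.06337e-06.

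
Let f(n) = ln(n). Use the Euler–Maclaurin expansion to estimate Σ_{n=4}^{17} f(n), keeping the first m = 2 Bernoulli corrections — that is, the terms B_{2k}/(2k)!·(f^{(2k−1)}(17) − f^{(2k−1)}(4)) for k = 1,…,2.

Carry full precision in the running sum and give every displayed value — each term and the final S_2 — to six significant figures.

S_2 ≈ 31.7133

Integral: ∫_4^17 ln(x) dx = 29.6194.
Endpoint term: (f(4) + f(17))/2 = (1.38629 + 2.83321)/2 = 2.10975.
Running total after boundary: 31.7292.
Order-1 term: 1/12 · (0.0588235 − 0.250000) = -0.0159314.
Running total after k=1: 31.7133.
Order-2 term: −1/720 · (0.000407083 − 0.0312500) = 4.28374e-05.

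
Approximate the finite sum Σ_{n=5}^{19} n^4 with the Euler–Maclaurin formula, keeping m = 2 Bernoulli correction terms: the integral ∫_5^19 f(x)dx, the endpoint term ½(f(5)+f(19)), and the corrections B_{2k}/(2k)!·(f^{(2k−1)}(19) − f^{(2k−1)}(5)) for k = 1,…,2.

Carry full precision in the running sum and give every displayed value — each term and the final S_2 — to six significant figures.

The integral term ∫_5^19 x^4 dx = 494595.
Endpoint term: (f(5) + f(19))/2 = (625.000 + 130321)/2 = 65473.0.
So far: 560068.
Correction k=1: B_{2}/2! · (f^{(1)}(19) − f^{(1)}(5)) = 1/12 · (27436.0 − 500.000) = 2244.67.
After k=1: 562312.
Correction k=2: B_{4}/4! · (f^{(3)}(19) − f^{(3)}(5)) = −1/720 · (456.000 − 120.000) = -0.466667.

S_2 ≈ 562312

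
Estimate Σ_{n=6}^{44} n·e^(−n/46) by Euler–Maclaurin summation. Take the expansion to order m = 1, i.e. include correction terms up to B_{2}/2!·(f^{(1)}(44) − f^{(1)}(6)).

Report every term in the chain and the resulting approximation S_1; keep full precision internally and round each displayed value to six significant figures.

The integral term ∫_6^44 x·e^(−x/46) dx = 508.791.
½[f(6) + f(44)] = ½[5.26628 + 16.9060] = 11.0861.
Running total after boundary: 519.878.
Correction k=1: B_{2}/2! · (f^{(1)}(44) − f^{(1)}(6)) = 1/12 · (0.0167055 − 0.763229) = -0.0622103.

S_1 ≈ 519.815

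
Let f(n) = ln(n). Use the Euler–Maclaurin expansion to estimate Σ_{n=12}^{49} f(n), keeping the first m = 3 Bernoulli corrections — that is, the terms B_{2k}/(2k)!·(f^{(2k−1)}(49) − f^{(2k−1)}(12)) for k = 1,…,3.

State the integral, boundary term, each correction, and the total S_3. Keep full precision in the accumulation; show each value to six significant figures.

The integral term ∫_12^49 ln(x) dx = 123.880.
Endpoint term: (f(12) + f(49))/2 = (2.48491 + 3.89182)/2 = 3.18836.
So far: 127.069.
Order-1 term: 1/12 · (0.0204082 − 0.0833333) = -0.00524376.
After k=1: 127.063.
Order-2 term: −1/720 · (1.69997e-05 − 0.00115741) = 1.58390e-06.
After k=2: 127.063.
Order-3 term: 1/30240 · (8.49632e-08 − 9.64506e-05) = -3.18669e-09.

S_3 ≈ 127.063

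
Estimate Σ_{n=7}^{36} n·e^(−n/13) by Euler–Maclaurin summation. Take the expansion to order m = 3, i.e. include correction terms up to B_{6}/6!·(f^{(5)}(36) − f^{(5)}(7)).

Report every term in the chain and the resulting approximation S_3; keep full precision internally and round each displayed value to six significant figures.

S_3 ≈ 114.941

∫_7^36 x·e^(−x/13) dx evaluates to 111.801.
Endpoint term: (f(7) + f(36))/2 = (4.08552 + 2.25757)/2 = 3.17154.
So far: 114.973.
Correction k=1: B_{2}/2! · (f^{(1)}(36) − f^{(1)}(7)) = 1/12 · (-0.110949 − 0.269375) = -0.0316936.
Partial sum through k=1: 114.941.
Correction k=2: B_{4}/4! · (f^{(3)}(36) − f^{(3)}(7)) = −1/720 · (8.56307e-05 − 0.00850098) = 1.16880e-05.
Partial sum through k=2: 114.941.
Correction k=3: B_{6}/6! · (f^{(5)}(36) − f^{(5)}(7)) = 1/30240 · (4.89801e-06 − 9.11718e-05) = -2.85297e-09.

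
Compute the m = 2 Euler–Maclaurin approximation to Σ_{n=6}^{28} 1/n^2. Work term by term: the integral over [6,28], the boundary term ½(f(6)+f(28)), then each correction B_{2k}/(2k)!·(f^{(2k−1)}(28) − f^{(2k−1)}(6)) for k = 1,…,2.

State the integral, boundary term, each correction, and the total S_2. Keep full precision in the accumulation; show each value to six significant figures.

Integral: ∫_6^28 1/x^2 dx = 0.130952.
Endpoint term: (f(6) + f(28))/2 = (0.0277778 + 0.00127551)/2 = 0.0145266.
Running total after boundary: 0.145479.
k=1: B_{2}/(2)! × [f^{(1)}(28) − f^{(1)}(6)] = 1/12 × (-9.11079e-05 − (-0.00925926)) = 0.000764013.
After k=1: 0.146243.
k=2: B_{4}/(4)! × [f^{(3)}(28) − f^{(3)}(6)] = −1/720 × (-1.39451e-06 − (-0.00308642)) = -4.28476e-06.

S_2 ≈ 0.146239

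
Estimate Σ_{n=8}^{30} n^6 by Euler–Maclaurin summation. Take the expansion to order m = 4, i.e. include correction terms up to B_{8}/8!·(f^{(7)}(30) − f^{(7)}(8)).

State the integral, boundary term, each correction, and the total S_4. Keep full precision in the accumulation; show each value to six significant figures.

S_4 ≈ 3.50075e+09

The integral term ∫_8^30 x^6 dx = 3.12399e+09.
½[f(8) + f(30)] = ½[262144 + 7.29000e+08] = 3.64631e+08.
Running total after boundary: 3.48862e+09.
Correction k=1: B_{2}/2! · (f^{(1)}(30) − f^{(1)}(8)) = 1/12 · (1.45800e+08 − 196608) = 1.21336e+07.
Partial sum through k=1: 3.50075e+09.
Correction k=2: B_{4}/4! · (f^{(3)}(30) − f^{(3)}(8)) = −1/720 · (3.24000e+06 − 61440.0) = -4414.67.
Partial sum through k=2: 3.50075e+09.
Correction k=3: B_{6}/6! · (f^{(5)}(30) − f^{(5)}(8)) = 1/30240 · (21600.0 − 5760.00) = 0.523810.
Partial sum through k=3: 3.50075e+09.
Correction k=4: B_{8}/8! · (f^{(7)}(30) − f^{(7)}(8)) = −1/1209600 · (0.00000 − 0.00000) = 0.00000.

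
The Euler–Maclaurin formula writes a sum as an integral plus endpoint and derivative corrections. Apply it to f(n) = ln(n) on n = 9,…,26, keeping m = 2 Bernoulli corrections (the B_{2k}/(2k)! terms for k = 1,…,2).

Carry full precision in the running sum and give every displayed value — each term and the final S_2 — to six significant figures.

The integral term ∫_9^26 ln(x) dx = 47.9355.
Endpoint term: (f(9) + f(26))/2 = (2.19722 + 3.25810)/2 = 2.72766.
Running total after boundary: 50.6631.
Correction k=1: B_{2}/2! · (f^{(1)}(26) − f^{(1)}(9)) = 1/12 · (0.0384615 − 0.111111) = -0.00605413.
Partial sum through k=1: 50.6571.
Correction k=2: B_{4}/4! · (f^{(3)}(26) − f^{(3)}(9)) = −1/720 · (0.000113792 − 0.00274348) = 3.65235e-06.

S_2 ≈ 50.6571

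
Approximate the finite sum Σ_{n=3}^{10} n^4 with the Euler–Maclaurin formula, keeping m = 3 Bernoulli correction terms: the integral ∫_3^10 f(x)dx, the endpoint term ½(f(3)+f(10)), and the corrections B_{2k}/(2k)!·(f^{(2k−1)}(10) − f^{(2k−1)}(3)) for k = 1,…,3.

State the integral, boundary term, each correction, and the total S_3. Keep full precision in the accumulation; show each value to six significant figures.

∫_3^10 x^4 dx evaluates to 19951.4.
Endpoint term: (f(3) + f(10))/2 = (81.0000 + 10000.0)/2 = 5040.50.
Running total after boundary: 24991.9.
k=1: B_{2}/(2)! × [f^{(1)}(10) − f^{(1)}(3)] = 1/12 × (4000.00 − 108.000) = 324.333.
Running total after k=1: 25316.2.
k=2: B_{4}/(4)! × [f^{(3)}(10) − f^{(3)}(3)] = −1/720 × (240.000 − 72.0000) = -0.233333.
Running total after k=2: 25316.0.
k=3: B_{6}/(6)! × [f^{(5)}(10) − f^{(5)}(3)] = 1/30240 × (0.00000 − 0.00000) = 0.00000.

S_3 ≈ 25316.0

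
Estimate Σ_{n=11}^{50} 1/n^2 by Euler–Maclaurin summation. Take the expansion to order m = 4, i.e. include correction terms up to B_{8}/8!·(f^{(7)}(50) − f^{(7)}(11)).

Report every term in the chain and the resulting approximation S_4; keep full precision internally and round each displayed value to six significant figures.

S_4 ≈ 0.0753650

Integral: ∫_11^50 1/x^2 dx = 0.0709091.
½[f(11) + f(50)] = ½[0.00826446 + 0.000400000] = 0.00433223.
Running total after boundary: 0.0752413.
Order-1 term: 1/12 · (-1.60000e-05 − (-0.00150263)) = 0.000123886.
Running total after k=1: 0.0753652.
Order-2 term: −1/720 · (-7.68000e-08 − (-0.000149021)) = -2.06867e-07.
Running total after k=2: 0.0753650.
Order-3 term: 1/30240 · (-9.21600e-10 − (-3.69474e-05)) = 1.22177e-09.
Running total after k=3: 0.0753650.
Order-4 term: −1/1209600 · (-2.06438e-11 − (-1.70996e-05)) = -1.41366e-11.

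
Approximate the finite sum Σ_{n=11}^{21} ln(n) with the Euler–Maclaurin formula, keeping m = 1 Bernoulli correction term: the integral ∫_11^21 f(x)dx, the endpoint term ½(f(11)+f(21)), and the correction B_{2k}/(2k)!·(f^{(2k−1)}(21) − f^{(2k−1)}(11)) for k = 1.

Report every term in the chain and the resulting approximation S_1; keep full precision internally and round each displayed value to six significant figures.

The integral term ∫_11^21 ln(x) dx = 27.5581.
½[f(11) + f(21)] = ½[2.39790 + 3.04452] = 2.72121.
Integral + boundary = 30.2793.
Order-1 term: 1/12 · (0.0476190 − 0.0909091) = -0.00360750.

S_1 ≈ 30.2757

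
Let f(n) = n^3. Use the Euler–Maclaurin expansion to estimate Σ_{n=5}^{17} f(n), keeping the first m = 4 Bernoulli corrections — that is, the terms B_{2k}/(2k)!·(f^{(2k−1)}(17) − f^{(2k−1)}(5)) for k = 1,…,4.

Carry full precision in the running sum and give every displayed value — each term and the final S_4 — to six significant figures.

The integral term ∫_5^17 x^3 dx = 20724.0.
Endpoint term: (f(5) + f(17))/2 = (125.000 + 4913.00)/2 = 2519.00.
Running total after boundary: 23243.0.
Order-1 term: 1/12 · (867.000 − 75.0000) = 66.0000.
After k=1: 23309.0.
Order-2 term: −1/720 · (6.00000 − 6.00000) = 0.00000.
After k=2: 23309.0.
Order-3 term: 1/30240 · (0.00000 − 0.00000) = 0.00000.
After k=3: 23309.0.
Order-4 term: −1/1209600 · (0.00000 − 0.00000) = 0.00000.

S_4 ≈ 23309.0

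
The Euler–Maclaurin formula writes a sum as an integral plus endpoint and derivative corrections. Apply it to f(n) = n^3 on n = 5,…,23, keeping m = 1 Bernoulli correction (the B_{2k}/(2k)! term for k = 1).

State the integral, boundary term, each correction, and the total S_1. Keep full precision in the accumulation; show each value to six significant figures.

S_1 ≈ 76076.0

∫_5^23 x^3 dx evaluates to 69804.0.
Endpoint term: (f(5) + f(23))/2 = (125.000 + 12167.0)/2 = 6146.00.
So far: 75950.0.
k=1: B_{2}/(2)! × [f^{(1)}(23) − f^{(1)}(5)] = 1/12 × (1587.00 − 75.0000) = 126.000.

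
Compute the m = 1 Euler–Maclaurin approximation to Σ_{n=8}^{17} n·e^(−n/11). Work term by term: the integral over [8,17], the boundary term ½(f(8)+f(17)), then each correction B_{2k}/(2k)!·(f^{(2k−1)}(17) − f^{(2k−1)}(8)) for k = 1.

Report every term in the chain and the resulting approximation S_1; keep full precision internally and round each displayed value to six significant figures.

∫_8^17 x·e^(−x/11) dx evaluates to 35.3238.
½[f(8) + f(17)] = ½[3.86580 + 3.62465] = 3.74523.
Integral + boundary = 39.0691.
Correction k=1: B_{2}/2! · (f^{(1)}(17) − f^{(1)}(8)) = 1/12 · (-0.116299 − 0.131789) = -0.0206740.

S_1 ≈ 39.0484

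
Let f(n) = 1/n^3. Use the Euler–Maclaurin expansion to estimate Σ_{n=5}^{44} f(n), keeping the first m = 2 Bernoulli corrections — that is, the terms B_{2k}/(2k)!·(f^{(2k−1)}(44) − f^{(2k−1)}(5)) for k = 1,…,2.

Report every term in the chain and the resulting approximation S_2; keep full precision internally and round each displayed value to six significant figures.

The integral term ∫_5^44 1/x^3 dx = 0.0197417.
Endpoint term: (f(5) + f(44))/2 = (0.00800000 + 1.17393e-05)/2 = 0.00400587.
So far: 0.0237476.
Order-1 term: 1/12 · (-8.00406e-07 − (-0.00480000)) = 0.000399933.
Running total after k=1: 0.0241475.
Order-2 term: −1/720 · (-8.26866e-09 − (-0.00384000)) = -5.33332e-06.

S_2 ≈ 0.0241422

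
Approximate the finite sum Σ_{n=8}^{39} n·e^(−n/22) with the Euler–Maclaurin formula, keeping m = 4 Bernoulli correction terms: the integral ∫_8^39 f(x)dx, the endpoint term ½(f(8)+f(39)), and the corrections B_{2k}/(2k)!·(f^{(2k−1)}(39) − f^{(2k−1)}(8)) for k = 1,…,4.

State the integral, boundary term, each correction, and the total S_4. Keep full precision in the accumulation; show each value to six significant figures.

S_4 ≈ 236.876

The integral term ∫_8^39 x·e^(−x/22) dx = 230.831.
½[f(8) + f(39)] = ½[5.56115 + 6.62489] = 6.09302.
So far: 236.924.
Order-1 term: 1/12 · (-0.131262 − 0.442364) = -0.0478022.
Running total after k=1: 236.876.
Order-2 term: −1/720 · (0.000430735 − 0.00378647) = 4.66075e-06.
Running total after k=2: 236.876.
Order-3 term: 1/30240 · (2.34023e-06 − 1.37582e-05) = -3.77578e-10.
Running total after k=3: 236.876.
Order-4 term: −1/1209600 · (7.83165e-09 − 4.06882e-08) = 2.71632e-14.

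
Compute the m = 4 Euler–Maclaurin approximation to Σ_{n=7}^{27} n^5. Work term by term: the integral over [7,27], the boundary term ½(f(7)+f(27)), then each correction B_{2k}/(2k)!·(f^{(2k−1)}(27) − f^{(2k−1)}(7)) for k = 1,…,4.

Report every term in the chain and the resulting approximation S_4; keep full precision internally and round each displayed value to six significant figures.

S_4 ≈ 7.19537e+07

Integral: ∫_7^27 x^5 dx = 6.45505e+07.
½[f(7) + f(27)] = ½[16807.0 + 1.43489e+07] = 7.18286e+06.
Running total after boundary: 7.17333e+07.
Order-1 term: 1/12 · (2.65720e+06 − 12005.0) = 220433.
Running total after k=1: 7.19538e+07.
Order-2 term: −1/720 · (43740.0 − 2940.00) = -56.6667.
Running total after k=2: 7.19537e+07.
Order-3 term: 1/30240 · (120.000 − 120.000) = 0.00000.
Running total after k=3: 7.19537e+07.
Order-4 term: −1/1209600 · (0.00000 − 0.00000) = 0.00000.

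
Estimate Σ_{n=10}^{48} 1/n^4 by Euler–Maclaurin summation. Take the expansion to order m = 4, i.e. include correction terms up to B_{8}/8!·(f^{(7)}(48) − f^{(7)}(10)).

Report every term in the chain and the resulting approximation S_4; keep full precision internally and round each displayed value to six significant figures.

S_4 ≈ 0.000383729

∫_10^48 1/x^4 dx evaluates to 0.000330319.
Endpoint term: (f(10) + f(48))/2 = (0.000100000 + 1.88380e-07)/2 = 5.00942e-05.
So far: 0.000380413.
Order-1 term: 1/12 · (-1.56983e-08 − (-4.00000e-05)) = 3.33203e-06.
Running total after k=1: 0.000383745.
Order-2 term: −1/720 · (-2.04406e-10 − (-1.20000e-05)) = -1.66664e-08.
Running total after k=2: 0.000383729.
Order-3 term: 1/30240 · (-4.96819e-12 − (-6.72000e-06)) = 2.22222e-10.
Running total after k=3: 0.000383729.
Order-4 term: −1/1209600 · (-1.94070e-13 − (-6.04800e-06)) = -5.00000e-12.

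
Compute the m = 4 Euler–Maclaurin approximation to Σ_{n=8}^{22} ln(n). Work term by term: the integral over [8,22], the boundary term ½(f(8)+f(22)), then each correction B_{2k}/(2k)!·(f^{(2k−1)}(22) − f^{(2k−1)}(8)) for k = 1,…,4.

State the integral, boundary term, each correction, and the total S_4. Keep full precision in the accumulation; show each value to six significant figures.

S_4 ≈ 39.9460

Integral: ∫_8^22 ln(x) dx = 37.3674.
½[f(8) + f(22)] = ½[2.07944 + 3.09104] = 2.58524.
Running total after boundary: 39.9526.
Correction k=1: B_{2}/2! · (f^{(1)}(22) − f^{(1)}(8)) = 1/12 · (0.0454545 − 0.125000) = -0.00662879.
Running total after k=1: 39.9460.
Correction k=2: B_{4}/4! · (f^{(3)}(22) − f^{(3)}(8)) = −1/720 · (0.000187829 − 0.00390625) = 5.16447e-06.
Running total after k=2: 39.9460.
Correction k=3: B_{6}/6! · (f^{(5)}(22) − f^{(5)}(8)) = 1/30240 · (4.65691e-06 − 0.000732422) = -2.40663e-08.
Running total after k=3: 39.9460.
Correction k=4: B_{8}/8! · (f^{(7)}(22) − f^{(7)}(8)) = −1/1209600 · (2.88651e-07 − 0.000343323) = 2.83593e-10.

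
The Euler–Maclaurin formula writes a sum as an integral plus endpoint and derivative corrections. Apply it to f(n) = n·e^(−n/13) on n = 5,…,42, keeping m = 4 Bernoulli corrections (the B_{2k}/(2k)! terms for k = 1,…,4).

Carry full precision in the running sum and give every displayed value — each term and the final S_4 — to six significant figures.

S_4 ≈ 133.514

The integral term ∫_5^42 x·e^(−x/13) dx = 131.025.
Boundary: ½(f(5) + f(42)) = ½(3.40356 + 1.66014) = 2.53185.
Integral + boundary = 133.557.
k=1: B_{2}/(2)! × [f^{(1)}(42) − f^{(1)}(5)] = 1/12 × (-0.0881758 − 0.418900) = -0.0422563.
Partial sum through k=1: 133.514.
k=2: B_{4}/(4)! × [f^{(3)}(42) − f^{(3)}(5)] = −1/720 × (-5.39742e-05 − 0.0105345) = 1.47062e-05.
Partial sum through k=2: 133.514.
k=3: B_{6}/(6)! × [f^{(5)}(42) − f^{(5)}(5)] = 1/30240 × (2.44853e-06 − 0.000110001) = -3.55664e-09.
Partial sum through k=3: 133.514.
k=4: B_{8}/(8)! × [f^{(7)}(42) − f^{(7)}(5)] = −1/1209600 × (3.08665e-08 − 9.32951e-07) = 7.45771e-13.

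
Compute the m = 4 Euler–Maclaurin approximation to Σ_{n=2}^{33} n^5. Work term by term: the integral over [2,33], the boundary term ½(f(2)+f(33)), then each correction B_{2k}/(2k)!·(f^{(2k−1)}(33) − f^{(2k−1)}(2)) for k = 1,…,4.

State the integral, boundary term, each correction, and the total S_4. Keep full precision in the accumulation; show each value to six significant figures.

The integral term ∫_2^33 x^5 dx = 2.15245e+08.
Endpoint term: (f(2) + f(33))/2 = (32.0000 + 3.91354e+07)/2 = 1.95677e+07.
Running total after boundary: 2.34812e+08.
Order-1 term: 1/12 · (5.92960e+06 − 80.0000) = 494127.
Running total after k=1: 2.35306e+08.
Order-2 term: −1/720 · (65340.0 − 240.000) = -90.4167.
Running total after k=2: 2.35306e+08.
Order-3 term: 1/30240 · (120.000 − 120.000) = 0.00000.
Running total after k=3: 2.35306e+08.
Order-4 term: −1/1209600 · (0.00000 − 0.00000) = 0.00000.

S_4 ≈ 2.35306e+08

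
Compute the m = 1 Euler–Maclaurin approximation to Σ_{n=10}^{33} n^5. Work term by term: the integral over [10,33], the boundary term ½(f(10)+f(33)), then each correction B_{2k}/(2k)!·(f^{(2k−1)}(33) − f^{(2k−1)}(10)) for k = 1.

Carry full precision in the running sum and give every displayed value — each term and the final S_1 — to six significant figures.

S_1 ≈ 2.35186e+08

Integral: ∫_10^33 x^5 dx = 2.15078e+08.
½[f(10) + f(33)] = ½[100000 + 3.91354e+07] = 1.96177e+07.
Running total after boundary: 2.34696e+08.
k=1: B_{2}/(2)! × [f^{(1)}(33) − f^{(1)}(10)] = 1/12 × (5.92960e+06 − 50000.0) = 489967.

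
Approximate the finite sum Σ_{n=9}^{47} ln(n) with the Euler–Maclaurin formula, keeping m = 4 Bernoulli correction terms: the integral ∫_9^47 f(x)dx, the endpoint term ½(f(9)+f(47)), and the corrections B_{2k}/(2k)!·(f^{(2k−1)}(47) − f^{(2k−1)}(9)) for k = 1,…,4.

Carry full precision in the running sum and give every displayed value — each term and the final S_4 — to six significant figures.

S_4 ≈ 126.198

Integral: ∫_9^47 ln(x) dx = 123.182.
Endpoint term: (f(9) + f(47))/2 = (2.19722 + 3.85015)/2 = 3.02369.
Running total after boundary: 126.206.
Order-1 term: 1/12 · (0.0212766 − 0.111111) = -0.00748621.
After k=1: 126.198.
Order-2 term: −1/720 · (1.92636e-05 − 0.00274348) = 3.78364e-06.
After k=2: 126.198.
Order-3 term: 1/30240 · (1.04646e-07 − 0.000406442) = -1.34371e-08.
After k=3: 126.198.
Order-4 term: −1/1209600 · (1.42117e-09 − 0.000150534) = 1.24448e-10.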